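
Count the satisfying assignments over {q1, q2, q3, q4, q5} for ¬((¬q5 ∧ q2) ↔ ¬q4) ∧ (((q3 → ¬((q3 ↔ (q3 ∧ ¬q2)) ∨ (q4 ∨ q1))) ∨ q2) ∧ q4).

Initial set: {(¬((¬q5 ∧ q2) ↔ ¬q4) ∧ (((q3 → ¬((q3 ↔ (q3 ∧ ¬q2)) ∨ (q4 ∨ q1))) ∨ q2) ∧ q4))}.
(¬((¬q5 ∧ q2) ↔ ¬q4) ∧ (((q3 → ¬((q3 ↔ (q3 ∧ ¬q2)) ∨ (q4 ∨ q1))) ∨ q2) ∧ q4)): α-rule — add ¬((¬q5 ∧ q2) ↔ ¬q4), (((q3 → ¬((q3 ↔ (q3 ∧ ¬q2)) ∨ (q4 ∨ q1))) ∨ q2) ∧ q4).
(((q3 → ¬((q3 ↔ (q3 ∧ ¬q2)) ∨ (q4 ∨ q1))) ∨ q2) ∧ q4): α-rule — add ((q3 → ¬((q3 ↔ (q3 ∧ ¬q2)) ∨ (q4 ∨ q1))) ∨ q2), q4.
¬((¬q5 ∧ q2) ↔ ¬q4): β-rule — branch into (¬q5 ∧ q2), ¬¬q4  //  ¬(¬q5 ∧ q2), ¬q4.
  branch 1 (add (¬q5 ∧ q2), ¬¬q4):
    (¬q5 ∧ q2): α-rule — add ¬q5, q2.
    ((q3 → ¬((q3 ↔ (q3 ∧ ¬q2)) ∨ (q4 ∨ q1))) ∨ q2): β-rule — branch into (q3 → ¬((q3 ↔ (q3 ∧ ¬q2)) ∨ (q4 ∨ q1)))  //  q2.
      branch 1.1 (add (q3 → ¬((q3 ↔ (q3 ∧ ¬q2)) ∨ (q4 ∨ q1)))):
        (q3 → ¬((q3 ↔ (q3 ∧ ¬q2)) ∨ (q4 ∨ q1))): β-rule — branch into ¬q3  //  ¬((q3 ↔ (q3 ∧ ¬q2)) ∨ (q4 ∨ q1)).
          branch 1.1.1 (add ¬q3):
            ○ open, literals {q2=true, q3=false, q4=true, q5=false}.
          branch 1.1.2 (add ¬((q3 ↔ (q3 ∧ ¬q2)) ∨ (q4 ∨ q1))):
            ¬((q3 ↔ (q3 ∧ ¬q2)) ∨ (q4 ∨ q1)): α-rule — add ¬(q3 ↔ (q3 ∧ ¬q2)), ¬(q4 ∨ q1).
            ¬(q4 ∨ q1): α-rule — add ¬q4, ¬q1.
            × closes — contains both q4 and ¬q4.
      branch 1.2 (add q2):
        ○ open, literals {q2=true, q4=true, q5=false}.
  branch 2 (add ¬(¬q5 ∧ q2), ¬q4):
    × closes — contains both q4 and ¬q4.
2 branches closed, 2 open.
Each open branch fixes some atoms; the unmentioned ones are free. Counting distinct full assignments: branch {q2=true, q3=false, q4=true, q5=false} (q1) contributes 2 new; branch {q2=true, q4=true, q5=false} (q1, q3) contributes 2 new. Total: 4.

4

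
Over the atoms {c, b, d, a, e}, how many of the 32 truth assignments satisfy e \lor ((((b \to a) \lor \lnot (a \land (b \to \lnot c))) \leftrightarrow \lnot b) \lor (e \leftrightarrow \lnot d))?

28

Initial set: {(e \lor ((((b \to a) \lor \lnot (a \land (b \to \lnot c))) \leftrightarrow \lnot b) \lor (e \leftrightarrow \lnot d)))}.
(e \lor ((((b \to a) \lor \lnot (a \land (b \to \lnot c))) \leftrightarrow \lnot b) \lor (e \leftrightarrow \lnot d))): β-rule — branch into e  //  ((((b \to a) \lor \lnot (a \land (b \to \lnot c))) \leftrightarrow \lnot b) \lor (e \leftrightarrow \lnot d)).
  branch 1 (add e):
    ○ open, literals {e=1}.
  branch 2 (add ((((b \to a) \lor \lnot (a \land (b \to \lnot c))) \leftrightarrow \lnot b) \lor (e \leftrightarrow \lnot d))):
    ((((b \to a) \lor \lnot (a \land (b \to \lnot c))) \leftrightarrow \lnot b) \lor (e \leftrightarrow \lnot d)): β-rule — branch into (((b \to a) \lor \lnot (a \land (b \to \lnot c))) \leftrightarrow \lnot b)  //  (e \leftrightarrow \lnot d).
      branch 2.1 (add (((b \to a) \lor \lnot (a \land (b \to \lnot c))) \leftrightarrow \lnot b)):
        (((b \to a) \lor \lnot (a \land (b \to \lnot c))) \leftrightarrow \lnot b): β-rule — branch into ((b \to a) \lor \lnot (a \land (b \to \lnot c))), \lnot b  //  \lnot ((b \to a) \lor \lnot (a \land (b \to \lnot c))), \lnot \lnot b.
          branch 2.1.1 (add ((b \to a) \lor \lnot (a \land (b \to \lnot c))), \lnot b):
            ((b \to a) \lor \lnot (a \land (b \to \lnot c))): β-rule — branch into (b \to a)  //  \lnot (a \land (b \to \lnot c)).
              branch 2.1.1.1 (add (b \to a)):
                (b \to a): β-rule — branch into \lnot b  //  a.
                  branch 2.1.1.1.1 (add \lnot b):
                    ○ open, literals {b=0}.
                  branch 2.1.1.1.2 (add a):
                    ○ open, literals {a=1, b=0}.
              branch 2.1.1.2 (add \lnot (a \land (b \to \lnot c))):
                \lnot (a \land (b \to \lnot c)): β-rule — branch into \lnot a  //  \lnot (b \to \lnot c).
                  branch 2.1.1.2.1 (add \lnot a):
                    ○ open, literals {a=0, b=0}.
                  branch 2.1.1.2.2 (add \lnot (b \to \lnot c)):
                    \lnot (b \to \lnot c): α-rule — add b, \lnot \lnot c.
                    × closes — contains both b and \lnot b.
          branch 2.1.2 (add \lnot ((b \to a) \lor \lnot (a \land (b \to \lnot c))), \lnot \lnot b):
            \lnot ((b \to a) \lor \lnot (a \land (b \to \lnot c))): α-rule — add \lnot (b \to a), \lnot \lnot (a \land (b \to \lnot c)).
            \lnot (b \to a): α-rule — add b, \lnot a.
            \lnot \lnot (a \land (b \to \lnot c)): α-rule — add a, (b \to \lnot c).
            × closes — contains both a and \lnot a.
      branch 2.2 (add (e \leftrightarrow \lnot d)):
        (e \leftrightarrow \lnot d): β-rule — branch into e, \lnot d  //  \lnot e, \lnot \lnot d.
          branch 2.2.1 (add e, \lnot d):
            ○ open, literals {d=0, e=1}.
          branch 2.2.2 (add \lnot e, \lnot \lnot d):
            ○ open, literals {d=1, e=0}.
2 branches closed, 6 open.
Each open branch fixes some atoms; the unmentioned ones are free. Counting distinct full assignments: branch {e=1} (c, b, d, a) contributes 16 new; branch {b=0} (c, d, a, e) contributes 8 new; branch {a=1, b=0} (c, d, e) contributes 0 new; branch {a=0, b=0} (c, d, e) contributes 0 new; branch {d=0, e=1} (c, b, a) contributes 0 new; branch {d=1, e=0} (c, b, a) contributes 4 new. Total: 28.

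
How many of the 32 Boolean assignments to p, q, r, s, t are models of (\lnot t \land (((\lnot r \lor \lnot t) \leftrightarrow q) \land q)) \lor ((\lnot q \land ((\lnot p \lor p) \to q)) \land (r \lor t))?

Initial set: {((\lnot t \land (((\lnot r \lor \lnot t) \leftrightarrow q) \land q)) \lor ((\lnot q \land ((\lnot p \lor p) \to q)) \land (r \lor t)))}.
((\lnot t \land (((\lnot r \lor \lnot t) \leftrightarrow q) \land q)) \lor ((\lnot q \land ((\lnot p \lor p) \to q)) \land (r \lor t))): β-rule — branch into (\lnot t \land (((\lnot r \lor \lnot t) \leftrightarrow q) \land q))  //  ((\lnot q \land ((\lnot p \lor p) \to q)) \land (r \lor t)).
  branch 1 (add (\lnot t \land (((\lnot r \lor \lnot t) \leftrightarrow q) \land q))):
    (\lnot t \land (((\lnot r \lor \lnot t) \leftrightarrow q) \land q)): α-rule — add \lnot t, (((\lnot r \lor \lnot t) \leftrightarrow q) \land q).
    (((\lnot r \lor \lnot t) \leftrightarrow q) \land q): α-rule — add ((\lnot r \lor \lnot t) \leftrightarrow q), q.
    ((\lnot r \lor \lnot t) \leftrightarrow q): β-rule — branch into (\lnot r \lor \lnot t), q  //  \lnot (\lnot r \lor \lnot t), \lnot q.
      branch 1.1 (add (\lnot r \lor \lnot t), q):
        (\lnot r \lor \lnot t): β-rule — branch into \lnot r  //  \lnot t.
          branch 1.1.1 (add \lnot r):
            ○ open, literals {q=T, r=F, t=F}.
          branch 1.1.2 (add \lnot t):
            ○ open, literals {q=T, t=F}.
      branch 1.2 (add \lnot (\lnot r \lor \lnot t), \lnot q):
        × closes — contains both q and \lnot q.
  branch 2 (add ((\lnot q \land ((\lnot p \lor p) \to q)) \land (r \lor t))):
    ((\lnot q \land ((\lnot p \lor p) \to q)) \land (r \lor t)): α-rule — add (\lnot q \land ((\lnot p \lor p) \to q)), (r \lor t).
    (\lnot q \land ((\lnot p \lor p) \to q)): α-rule — add \lnot q, ((\lnot p \lor p) \to q).
    (r \lor t): β-rule — branch into r  //  t.
      branch 2.1 (add r):
        ((\lnot p \lor p) \to q): β-rule — branch into \lnot (\lnot p \lor p)  //  q.
          branch 2.1.1 (add \lnot (\lnot p \lor p)):
            \lnot (\lnot p \lor p): α-rule — add \lnot \lnot p, \lnot p.
            × closes — contains both p and \lnot p.
          branch 2.1.2 (add q):
            × closes — contains both q and \lnot q.
      branch 2.2 (add t):
        ((\lnot p \lor p) \to q): β-rule — branch into \lnot (\lnot p \lor p)  //  q.
          branch 2.2.1 (add \lnot (\lnot p \lor p)):
            \lnot (\lnot p \lor p): α-rule — add \lnot \lnot p, \lnot p.
            × closes — contains both p and \lnot p.
          branch 2.2.2 (add q):
            × closes — contains both q and \lnot q.
5 branches closed, 2 open.
Each open branch fixes some atoms; the unmentioned ones are free. Counting distinct full assignments: branch {q=T, r=F, t=F} (p, s) contributes 4 new; branch {q=T, t=F} (p, r, s) contributes 4 new. Total: 8.

8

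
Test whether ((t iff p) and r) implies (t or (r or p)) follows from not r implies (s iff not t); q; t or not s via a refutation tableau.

Initial set: {T (not r implies (s iff not t)); T q; T (t or not s); F (((t iff p) and r) implies (t or (r or p)))}.
F (((t iff p) and r) implies (t or (r or p))): α-rule — add T ((t iff p) and r), F (t or (r or p)).
T ((t iff p) and r): α-rule — add T (t iff p), T r.
F (t or (r or p)): α-rule — add F t, F (r or p).
F (r or p): α-rule — add F r, F p.
× closes — contains both r and not r.
All 1 branch closes.
Every branch closed, so the premises entail the conclusion.

Yes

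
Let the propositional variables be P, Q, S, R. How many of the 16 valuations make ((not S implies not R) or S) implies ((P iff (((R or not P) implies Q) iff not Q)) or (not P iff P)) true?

12

Initial set: {(((not S implies not R) or S) implies ((P iff (((R or not P) implies Q) iff not Q)) or (not P iff P)))}.
(((not S implies not R) or S) implies ((P iff (((R or not P) implies Q) iff not Q)) or (not P iff P))): β-rule — branch into not ((not S implies not R) or S)  //  ((P iff (((R or not P) implies Q) iff not Q)) or (not P iff P)).
  branch 1 (add not ((not S implies not R) or S)):
    not ((not S implies not R) or S): α-rule — add not (not S implies not R), not S.
    not (not S implies not R): α-rule — add not S, not not R.
    ○ open, literals {R=true, S=false}.
  branch 2 (add ((P iff (((R or not P) implies Q) iff not Q)) or (not P iff P))):
    ((P iff (((R or not P) implies Q) iff not Q)) or (not P iff P)): β-rule — branch into (P iff (((R or not P) implies Q) iff not Q))  //  (not P iff P).
      branch 2.1 (add (P iff (((R or not P) implies Q) iff not Q))):
        (P iff (((R or not P) implies Q) iff not Q)): β-rule — branch into P, (((R or not P) implies Q) iff not Q)  //  not P, not (((R or not P) implies Q) iff not Q).
          branch 2.1.1 (add P, (((R or not P) implies Q) iff not Q)):
            (((R or not P) implies Q) iff not Q): β-rule — branch into ((R or not P) implies Q), not Q  //  not ((R or not P) implies Q), not not Q.
              branch 2.1.1.1 (add ((R or not P) implies Q), not Q):
                ((R or not P) implies Q): β-rule — branch into not (R or not P)  //  Q.
                  branch 2.1.1.1.1 (add not (R or not P)):
                    not (R or not P): α-rule — add not R, not not P.
                    ○ open, literals {P=true, Q=false, R=false}.
                  branch 2.1.1.1.2 (add Q):
                    × closes — contains both Q and not Q.
              branch 2.1.1.2 (add not ((R or not P) implies Q), not not Q):
                not ((R or not P) implies Q): α-rule — add (R or not P), not Q.
                × closes — contains both Q and not Q.
          branch 2.1.2 (add not P, not (((R or not P) implies Q) iff not Q)):
            not (((R or not P) implies Q) iff not Q): β-rule — branch into ((R or not P) implies Q), not not Q  //  not ((R or not P) implies Q), not Q.
              branch 2.1.2.1 (add ((R or not P) implies Q), not not Q):
                ((R or not P) implies Q): β-rule — branch into not (R or not P)  //  Q.
                  branch 2.1.2.1.1 (add not (R or not P)):
                    not (R or not P): α-rule — add not R, not not P.
                    × closes — contains both P and not P.
                  branch 2.1.2.1.2 (add Q):
                    ○ open, literals {P=false, Q=true}.
              branch 2.1.2.2 (add not ((R or not P) implies Q), not Q):
                not ((R or not P) implies Q): α-rule — add (R or not P), not Q.
                (R or not P): β-rule — branch into R  //  not P.
                  branch 2.1.2.2.1 (add R):
                    ○ open, literals {P=false, Q=false, R=true}.
                  branch 2.1.2.2.2 (add not P):
                    ○ open, literals {P=false, Q=false}.
      branch 2.2 (add (not P iff P)):
        (not P iff P): β-rule — branch into not P, P  //  not not P, not P.
          branch 2.2.1 (add not P, P):
            × closes — contains both P and not P.
          branch 2.2.2 (add not not P, not P):
            × closes — contains both P and not P.
5 branches closed, 5 open.
Each open branch fixes some atoms; the unmentioned ones are free. Counting distinct full assignments: branch {R=true, S=false} (P, Q) contributes 4 new; branch {P=true, Q=false, R=false} (S) contributes 2 new; branch {P=false, Q=true} (S, R) contributes 3 new; branch {P=false, Q=false, R=true} (S) contributes 1 new; branch {P=false, Q=false} (S, R) contributes 2 new. Total: 12.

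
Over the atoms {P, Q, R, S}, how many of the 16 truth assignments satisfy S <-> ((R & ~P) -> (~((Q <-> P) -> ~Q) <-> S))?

Initial set: {(S <-> ((R & ~P) -> (~((Q <-> P) -> ~Q) <-> S)))}.
(S <-> ((R & ~P) -> (~((Q <-> P) -> ~Q) <-> S))): β-rule — branch into S, ((R & ~P) -> (~((Q <-> P) -> ~Q) <-> S))  //  ~S, ~((R & ~P) -> (~((Q <-> P) -> ~Q) <-> S)).
  branch 1 (add S, ((R & ~P) -> (~((Q <-> P) -> ~Q) <-> S))):
    ((R & ~P) -> (~((Q <-> P) -> ~Q) <-> S)): β-rule — branch into ~(R & ~P)  //  (~((Q <-> P) -> ~Q) <-> S).
      branch 1.1 (add ~(R & ~P)):
        ~(R & ~P): β-rule — branch into ~R  //  ~~P.
          branch 1.1.1 (add ~R):
            ○ open, literals {R=false, S=true}.
          branch 1.1.2 (add ~~P):
            ○ open, literals {P=true, S=true}.
      branch 1.2 (add (~((Q <-> P) -> ~Q) <-> S)):
        (~((Q <-> P) -> ~Q) <-> S): β-rule — branch into ~((Q <-> P) -> ~Q), S  //  ~~((Q <-> P) -> ~Q), ~S.
          branch 1.2.1 (add ~((Q <-> P) -> ~Q), S):
            ~((Q <-> P) -> ~Q): α-rule — add (Q <-> P), ~~Q.
            (Q <-> P): β-rule — branch into Q, P  //  ~Q, ~P.
              branch 1.2.1.1 (add Q, P):
                ○ open, literals {P=true, Q=true, S=true}.
              branch 1.2.1.2 (add ~Q, ~P):
                × closes — contains both Q and ~Q.
          branch 1.2.2 (add ~~((Q <-> P) -> ~Q), ~S):
            × closes — contains both S and ~S.
  branch 2 (add ~S, ~((R & ~P) -> (~((Q <-> P) -> ~Q) <-> S))):
    ~((R & ~P) -> (~((Q <-> P) -> ~Q) <-> S)): α-rule — add (R & ~P), ~(~((Q <-> P) -> ~Q) <-> S).
    (R & ~P): α-rule — add R, ~P.
    ~(~((Q <-> P) -> ~Q) <-> S): β-rule — branch into ~((Q <-> P) -> ~Q), ~S  //  ~~((Q <-> P) -> ~Q), S.
      branch 2.1 (add ~((Q <-> P) -> ~Q), ~S):
        ~((Q <-> P) -> ~Q): α-rule — add (Q <-> P), ~~Q.
        (Q <-> P): β-rule — branch into Q, P  //  ~Q, ~P.
          branch 2.1.1 (add Q, P):
            × closes — contains both P and ~P.
          branch 2.1.2 (add ~Q, ~P):
            × closes — contains both Q and ~Q.
      branch 2.2 (add ~~((Q <-> P) -> ~Q), S):
        × closes — contains both S and ~S.
5 branches closed, 3 open.
Each open branch fixes some atoms; the unmentioned ones are free. Counting distinct full assignments: branch {R=false, S=true} (P, Q) contributes 4 new; branch {P=true, S=true} (Q, R) contributes 2 new; branch {P=true, Q=true, S=true} (R) contributes 0 new. Total: 6.

6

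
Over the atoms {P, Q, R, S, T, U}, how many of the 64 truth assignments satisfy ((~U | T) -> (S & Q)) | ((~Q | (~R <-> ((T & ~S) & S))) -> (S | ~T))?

52

Initial set: {(((~U | T) -> (S & Q)) | ((~Q | (~R <-> ((T & ~S) & S))) -> (S | ~T)))}.
(((~U | T) -> (S & Q)) | ((~Q | (~R <-> ((T & ~S) & S))) -> (S | ~T))): β-rule — branch into ((~U | T) -> (S & Q))  //  ((~Q | (~R <-> ((T & ~S) & S))) -> (S | ~T)).
  branch 1 (add ((~U | T) -> (S & Q))):
    ((~U | T) -> (S & Q)): β-rule — branch into ~(~U | T)  //  (S & Q).
      branch 1.1 (add ~(~U | T)):
        ~(~U | T): α-rule — add ~~U, ~T.
        ○ open, literals {T=F, U=T}.
      branch 1.2 (add (S & Q)):
        (S & Q): α-rule — add S, Q.
        ○ open, literals {Q=T, S=T}.
  branch 2 (add ((~Q | (~R <-> ((T & ~S) & S))) -> (S | ~T))):
    ((~Q | (~R <-> ((T & ~S) & S))) -> (S | ~T)): β-rule — branch into ~(~Q | (~R <-> ((T & ~S) & S)))  //  (S | ~T).
      branch 2.1 (add ~(~Q | (~R <-> ((T & ~S) & S)))):
        ~(~Q | (~R <-> ((T & ~S) & S))): α-rule — add ~~Q, ~(~R <-> ((T & ~S) & S)).
        ~(~R <-> ((T & ~S) & S)): β-rule — branch into ~R, ~((T & ~S) & S)  //  ~~R, ((T & ~S) & S).
          branch 2.1.1 (add ~R, ~((T & ~S) & S)):
            ~((T & ~S) & S): β-rule — branch into ~(T & ~S)  //  ~S.
              branch 2.1.1.1 (add ~(T & ~S)):
                ~(T & ~S): β-rule — branch into ~T  //  ~~S.
                  branch 2.1.1.1.1 (add ~T):
                    ○ open, literals {Q=T, R=F, T=F}.
                  branch 2.1.1.1.2 (add ~~S):
                    ○ open, literals {Q=T, R=F, S=T}.
              branch 2.1.1.2 (add ~S):
                ○ open, literals {Q=T, R=F, S=F}.
          branch 2.1.2 (add ~~R, ((T & ~S) & S)):
            ((T & ~S) & S): α-rule — add (T & ~S), S.
            (T & ~S): α-rule — add T, ~S.
            × closes — contains both S and ~S.
      branch 2.2 (add (S | ~T)):
        (S | ~T): β-rule — branch into S  //  ~T.
          branch 2.2.1 (add S):
            ○ open, literals {S=T}.
          branch 2.2.2 (add ~T):
            ○ open, literals {T=F}.
1 branch closed, 7 open.
Each open branch fixes some atoms; the unmentioned ones are free. Counting distinct full assignments: branch {T=F, U=T} (P, Q, R, S) contributes 16 new; branch {Q=T, S=T} (P, R, T, U) contributes 12 new; branch {Q=T, R=F, T=F} (P, S, U) contributes 2 new; branch {Q=T, R=F, S=T} (P, T, U) contributes 0 new; branch {Q=T, R=F, S=F} (P, T, U) contributes 4 new; branch {S=T} (P, Q, R, T, U) contributes 12 new; branch {T=F} (P, Q, R, S, U) contributes 6 new. Total: 52.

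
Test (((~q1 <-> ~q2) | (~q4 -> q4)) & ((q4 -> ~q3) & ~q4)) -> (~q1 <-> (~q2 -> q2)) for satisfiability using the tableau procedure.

Initial set: {((((~q1 <-> ~q2) | (~q4 -> q4)) & ((q4 -> ~q3) & ~q4)) -> (~q1 <-> (~q2 -> q2)))}.
((((~q1 <-> ~q2) | (~q4 -> q4)) & ((q4 -> ~q3) & ~q4)) -> (~q1 <-> (~q2 -> q2))): β-rule — branch into ~(((~q1 <-> ~q2) | (~q4 -> q4)) & ((q4 -> ~q3) & ~q4))  //  (~q1 <-> (~q2 -> q2)).
  branch 1 (add ~(((~q1 <-> ~q2) | (~q4 -> q4)) & ((q4 -> ~q3) & ~q4))):
    ~(((~q1 <-> ~q2) | (~q4 -> q4)) & ((q4 -> ~q3) & ~q4)): β-rule — branch into ~((~q1 <-> ~q2) | (~q4 -> q4))  //  ~((q4 -> ~q3) & ~q4).
      branch 1.1 (add ~((~q1 <-> ~q2) | (~q4 -> q4))):
        ~((~q1 <-> ~q2) | (~q4 -> q4)): α-rule — add ~(~q1 <-> ~q2), ~(~q4 -> q4).
        ~(~q4 -> q4): α-rule — add ~q4, ~q4.
        ~(~q1 <-> ~q2): β-rule — branch into ~q1, ~~q2  //  ~~q1, ~q2.
          branch 1.1.1 (add ~q1, ~~q2):
            ○ open, literals {q1=0, q2=1, q4=0}.
          branch 1.1.2 (add ~~q1, ~q2):
            ○ open, literals {q1=1, q2=0, q4=0}.
      branch 1.2 (add ~((q4 -> ~q3) & ~q4)):
        ~((q4 -> ~q3) & ~q4): β-rule — branch into ~(q4 -> ~q3)  //  ~~q4.
          branch 1.2.1 (add ~(q4 -> ~q3)):
            ~(q4 -> ~q3): α-rule — add q4, ~~q3.
            ○ open, literals {q3=1, q4=1}.
          branch 1.2.2 (add ~~q4):
            ○ open, literals {q4=1}.
  branch 2 (add (~q1 <-> (~q2 -> q2))):
    (~q1 <-> (~q2 -> q2)): β-rule — branch into ~q1, (~q2 -> q2)  //  ~~q1, ~(~q2 -> q2).
      branch 2.1 (add ~q1, (~q2 -> q2)):
        (~q2 -> q2): β-rule — branch into ~~q2  //  q2.
          branch 2.1.1 (add ~~q2):
            ○ open, literals {q1=0, q2=1}.
          branch 2.1.2 (add q2):
            ○ open, literals {q1=0, q2=1}.
      branch 2.2 (add ~~q1, ~(~q2 -> q2)):
        ~(~q2 -> q2): α-rule — add ~q2, ~q2.
        ○ open, literals {q1=1, q2=0}.
0 branches closed, 7 open.
An open branch gives a satisfying assignment: q1=0, q2=1, q4=0.

Satisfiable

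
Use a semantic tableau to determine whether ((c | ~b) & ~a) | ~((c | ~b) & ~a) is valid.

Valid

Assume the negation and expand:
Initial set: {~(((c | ~b) & ~a) | ~((c | ~b) & ~a))}.
~(((c | ~b) & ~a) | ~((c | ~b) & ~a)): α-rule — add ~((c | ~b) & ~a), ~~((c | ~b) & ~a).
~~((c | ~b) & ~a): α-rule — add (c | ~b), ~a.
~((c | ~b) & ~a): β-rule — branch into ~(c | ~b)  //  ~~a.
  branch 1 (add ~(c | ~b)):
    ~(c | ~b): α-rule — add ~c, ~~b.
    (c | ~b): β-rule — branch into c  //  ~b.
      branch 1.1 (add c):
        × closes — contains both c and ~c.
      branch 1.2 (add ~b):
        × closes — contains both b and ~b.
  branch 2 (add ~~a):
    × closes — contains both a and ~a.
All 3 branches close.
Every branch closed, so the negation is unsatisfiable and the formula is valid.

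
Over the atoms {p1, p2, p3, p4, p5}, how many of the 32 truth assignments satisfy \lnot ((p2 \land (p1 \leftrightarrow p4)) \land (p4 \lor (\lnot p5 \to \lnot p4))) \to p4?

20

Initial set: {(\lnot ((p2 \land (p1 \leftrightarrow p4)) \land (p4 \lor (\lnot p5 \to \lnot p4))) \to p4)}.
(\lnot ((p2 \land (p1 \leftrightarrow p4)) \land (p4 \lor (\lnot p5 \to \lnot p4))) \to p4): β-rule — branch into \lnot \lnot ((p2 \land (p1 \leftrightarrow p4)) \land (p4 \lor (\lnot p5 \to \lnot p4)))  //  p4.
  branch 1 (add \lnot \lnot ((p2 \land (p1 \leftrightarrow p4)) \land (p4 \lor (\lnot p5 \to \lnot p4)))):
    \lnot \lnot ((p2 \land (p1 \leftrightarrow p4)) \land (p4 \lor (\lnot p5 \to \lnot p4))): α-rule — add (p2 \land (p1 \leftrightarrow p4)), (p4 \lor (\lnot p5 \to \lnot p4)).
    (p2 \land (p1 \leftrightarrow p4)): α-rule — add p2, (p1 \leftrightarrow p4).
    (p4 \lor (\lnot p5 \to \lnot p4)): β-rule — branch into p4  //  (\lnot p5 \to \lnot p4).
      branch 1.1 (add p4):
        (p1 \leftrightarrow p4): β-rule — branch into p1, p4  //  \lnot p1, \lnot p4.
          branch 1.1.1 (add p1, p4):
            ○ open, literals {p1=1, p2=1, p4=1}.
          branch 1.1.2 (add \lnot p1, \lnot p4):
            × closes — contains both p4 and \lnot p4.
      branch 1.2 (add (\lnot p5 \to \lnot p4)):
        (p1 \leftrightarrow p4): β-rule — branch into p1, p4  //  \lnot p1, \lnot p4.
          branch 1.2.1 (add p1, p4):
            (\lnot p5 \to \lnot p4): β-rule — branch into \lnot \lnot p5  //  \lnot p4.
              branch 1.2.1.1 (add \lnot \lnot p5):
                ○ open, literals {p1=1, p2=1, p4=1, p5=1}.
              branch 1.2.1.2 (add \lnot p4):
                × closes — contains both p4 and \lnot p4.
          branch 1.2.2 (add \lnot p1, \lnot p4):
            (\lnot p5 \to \lnot p4): β-rule — branch into \lnot \lnot p5  //  \lnot p4.
              branch 1.2.2.1 (add \lnot \lnot p5):
                ○ open, literals {p1=0, p2=1, p4=0, p5=1}.
              branch 1.2.2.2 (add \lnot p4):
                ○ open, literals {p1=0, p2=1, p4=0}.
  branch 2 (add p4):
    ○ open, literals {p4=1}.
2 branches closed, 5 open.
Each open branch fixes some atoms; the unmentioned ones are free. Counting distinct full assignments: branch {p1=1, p2=1, p4=1} (p3, p5) contributes 4 new; branch {p1=1, p2=1, p4=1, p5=1} (p3) contributes 0 new; branch {p1=0, p2=1, p4=0, p5=1} (p3) contributes 2 new; branch {p1=0, p2=1, p4=0} (p3, p5) contributes 2 new; branch {p4=1} (p1, p2, p3, p5) contributes 12 new. Total: 20.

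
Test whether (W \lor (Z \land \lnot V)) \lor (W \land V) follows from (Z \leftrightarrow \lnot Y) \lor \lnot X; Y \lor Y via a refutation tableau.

Initial set: {((Z \leftrightarrow \lnot Y) \lor \lnot X); (Y \lor Y); \lnot ((W \lor (Z \land \lnot V)) \lor (W \land V))}.
\lnot ((W \lor (Z \land \lnot V)) \lor (W \land V)): α-rule — add \lnot (W \lor (Z \land \lnot V)), \lnot (W \land V).
\lnot (W \lor (Z \land \lnot V)): α-rule — add \lnot W, \lnot (Z \land \lnot V).
((Z \leftrightarrow \lnot Y) \lor \lnot X): β-rule — branch into (Z \leftrightarrow \lnot Y)  //  \lnot X.
  branch 1 (add (Z \leftrightarrow \lnot Y)):
    (Y \lor Y): β-rule — branch into Y  //  Y.
      branch 1.1 (add Y):
        \lnot (W \land V): β-rule — branch into \lnot W  //  \lnot V.
          branch 1.1.1 (add \lnot W):
            \lnot (Z \land \lnot V): β-rule — branch into \lnot Z  //  \lnot \lnot V.
              branch 1.1.1.1 (add \lnot Z):
                (Z \leftrightarrow \lnot Y): β-rule — branch into Z, \lnot Y  //  \lnot Z, \lnot \lnot Y.
                  branch 1.1.1.1.1 (add Z, \lnot Y):
                    × closes — contains both Z and \lnot Z.
                  branch 1.1.1.1.2 (add \lnot Z, \lnot \lnot Y):
                    ○ open, literals {W=0, Y=1, Z=0}.
              branch 1.1.1.2 (add \lnot \lnot V):
                (Z \leftrightarrow \lnot Y): β-rule — branch into Z, \lnot Y  //  \lnot Z, \lnot \lnot Y.
                  branch 1.1.1.2.1 (add Z, \lnot Y):
                    × closes — contains both Y and \lnot Y.
                  branch 1.1.1.2.2 (add \lnot Z, \lnot \lnot Y):
                    ○ open, literals {V=1, W=0, Y=1, Z=0}.
          branch 1.1.2 (add \lnot V):
            \lnot (Z \land \lnot V): β-rule — branch into \lnot Z  //  \lnot \lnot V.
              branch 1.1.2.1 (add \lnot Z):
                (Z \leftrightarrow \lnot Y): β-rule — branch into Z, \lnot Y  //  \lnot Z, \lnot \lnot Y.
                  branch 1.1.2.1.1 (add Z, \lnot Y):
                    × closes — contains both Z and \lnot Z.
                  branch 1.1.2.1.2 (add \lnot Z, \lnot \lnot Y):
                    ○ open, literals {V=0, W=0, Y=1, Z=0}.
              branch 1.1.2.2 (add \lnot \lnot V):
                × closes — contains both V and \lnot V.
      branch 1.2 (add Y):
        \lnot (W \land V): β-rule — branch into \lnot W  //  \lnot V.
          branch 1.2.1 (add \lnot W):
            \lnot (Z \land \lnot V): β-rule — branch into \lnot Z  //  \lnot \lnot V.
              branch 1.2.1.1 (add \lnot Z):
                (Z \leftrightarrow \lnot Y): β-rule — branch into Z, \lnot Y  //  \lnot Z, \lnot \lnot Y.
                  branch 1.2.1.1.1 (add Z, \lnot Y):
                    × closes — contains both Z and \lnot Z.
                  branch 1.2.1.1.2 (add \lnot Z, \lnot \lnot Y):
                    ○ open, literals {W=0, Y=1, Z=0}.
              branch 1.2.1.2 (add \lnot \lnot V):
                (Z \leftrightarrow \lnot Y): β-rule — branch into Z, \lnot Y  //  \lnot Z, \lnot \lnot Y.
                  branch 1.2.1.2.1 (add Z, \lnot Y):
                    × closes — contains both Y and \lnot Y.
                  branch 1.2.1.2.2 (add \lnot Z, \lnot \lnot Y):
                    ○ open, literals {V=1, W=0, Y=1, Z=0}.
          branch 1.2.2 (add \lnot V):
            \lnot (Z \land \lnot V): β-rule — branch into \lnot Z  //  \lnot \lnot V.
              branch 1.2.2.1 (add \lnot Z):
                (Z \leftrightarrow \lnot Y): β-rule — branch into Z, \lnot Y  //  \lnot Z, \lnot \lnot Y.
                  branch 1.2.2.1.1 (add Z, \lnot Y):
                    × closes — contains both Z and \lnot Z.
                  branch 1.2.2.1.2 (add \lnot Z, \lnot \lnot Y):
                    ○ open, literals {V=0, W=0, Y=1, Z=0}.
              branch 1.2.2.2 (add \lnot \lnot V):
                × closes — contains both V and \lnot V.
  branch 2 (add \lnot X):
    (Y \lor Y): β-rule — branch into Y  //  Y.
      branch 2.1 (add Y):
        \lnot (W \land V): β-rule — branch into \lnot W  //  \lnot V.
          branch 2.1.1 (add \lnot W):
            \lnot (Z \land \lnot V): β-rule — branch into \lnot Z  //  \lnot \lnot V.
              branch 2.1.1.1 (add \lnot Z):
                ○ open, literals {W=0, X=0, Y=1, Z=0}.
              branch 2.1.1.2 (add \lnot \lnot V):
                ○ open, literals {V=1, W=0, X=0, Y=1}.
          branch 2.1.2 (add \lnot V):
            \lnot (Z \land \lnot V): β-rule — branch into \lnot Z  //  \lnot \lnot V.
              branch 2.1.2.1 (add \lnot Z):
                ○ open, literals {V=0, W=0, X=0, Y=1, Z=0}.
              branch 2.1.2.2 (add \lnot \lnot V):
                × closes — contains both V and \lnot V.
      branch 2.2 (add Y):
        \lnot (W \land V): β-rule — branch into \lnot W  //  \lnot V.
          branch 2.2.1 (add \lnot W):
            \lnot (Z \land \lnot V): β-rule — branch into \lnot Z  //  \lnot \lnot V.
              branch 2.2.1.1 (add \lnot Z):
                ○ open, literals {W=0, X=0, Y=1, Z=0}.
              branch 2.2.1.2 (add \lnot \lnot V):
                ○ open, literals {V=1, W=0, X=0, Y=1}.
          branch 2.2.2 (add \lnot V):
            \lnot (Z \land \lnot V): β-rule — branch into \lnot Z  //  \lnot \lnot V.
              branch 2.2.2.1 (add \lnot Z):
                ○ open, literals {V=0, W=0, X=0, Y=1, Z=0}.
              branch 2.2.2.2 (add \lnot \lnot V):
                × closes — contains both V and \lnot V.
10 branches closed, 12 open.
An open branch gives a countermodel: W=0, Y=1, Z=0 (unmentioned atoms arbitrary); the premises hold there but the conclusion fails.

No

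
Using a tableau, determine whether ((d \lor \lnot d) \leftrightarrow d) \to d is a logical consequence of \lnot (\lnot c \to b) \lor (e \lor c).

Yes

Initial set: {(\lnot (\lnot c \to b) \lor (e \lor c)); \lnot (((d \lor \lnot d) \leftrightarrow d) \to d)}.
\lnot (((d \lor \lnot d) \leftrightarrow d) \to d): α-rule — add ((d \lor \lnot d) \leftrightarrow d), \lnot d.
(\lnot (\lnot c \to b) \lor (e \lor c)): β-rule — branch into \lnot (\lnot c \to b)  //  (e \lor c).
  branch 1 (add \lnot (\lnot c \to b)):
    \lnot (\lnot c \to b): α-rule — add \lnot c, \lnot b.
    ((d \lor \lnot d) \leftrightarrow d): β-rule — branch into (d \lor \lnot d), d  //  \lnot (d \lor \lnot d), \lnot d.
      branch 1.1 (add (d \lor \lnot d), d):
        × closes — contains both d and \lnot d.
      branch 1.2 (add \lnot (d \lor \lnot d), \lnot d):
        \lnot (d \lor \lnot d): α-rule — add \lnot d, \lnot \lnot d.
        × closes — contains both d and \lnot d.
  branch 2 (add (e \lor c)):
    ((d \lor \lnot d) \leftrightarrow d): β-rule — branch into (d \lor \lnot d), d  //  \lnot (d \lor \lnot d), \lnot d.
      branch 2.1 (add (d \lor \lnot d), d):
        × closes — contains both d and \lnot d.
      branch 2.2 (add \lnot (d \lor \lnot d), \lnot d):
        \lnot (d \lor \lnot d): α-rule — add \lnot d, \lnot \lnot d.
        × closes — contains both d and \lnot d.
All 4 branches close.
Every branch closed, so the premises entail the conclusion.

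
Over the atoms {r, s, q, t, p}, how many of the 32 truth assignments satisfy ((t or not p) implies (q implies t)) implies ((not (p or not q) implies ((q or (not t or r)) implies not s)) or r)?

Initial set: {T (((t or not p) implies (q implies t)) implies ((not (p or not q) implies ((q or (not t or r)) implies not s)) or r))}.
T (((t or not p) implies (q implies t)) implies ((not (p or not q) implies ((q or (not t or r)) implies not s)) or r)): β-rule — branch into F ((t or not p) implies (q implies t))  //  T ((not (p or not q) implies ((q or (not t or r)) implies not s)) or r).
  branch 1 (add F ((t or not p) implies (q implies t))):
    F ((t or not p) implies (q implies t)): α-rule — add T (t or not p), F (q implies t).
    F (q implies t): α-rule — add T q, F t.
    T (t or not p): β-rule — branch into T t  //  T not p.
      branch 1.1 (add T t):
        × closes — contains both t and not t.
      branch 1.2 (add T not p):
        ○ open, literals {p=0, q=1, t=0}.
  branch 2 (add T ((not (p or not q) implies ((q or (not t or r)) implies not s)) or r)):
    T ((not (p or not q) implies ((q or (not t or r)) implies not s)) or r): β-rule — branch into T (not (p or not q) implies ((q or (not t or r)) implies not s))  //  T r.
      branch 2.1 (add T (not (p or not q) implies ((q or (not t or r)) implies not s))):
        T (not (p or not q) implies ((q or (not t or r)) implies not s)): β-rule — branch into F not (p or not q)  //  T ((q or (not t or r)) implies not s).
          branch 2.1.1 (add F not (p or not q)):
            F not (p or not q): β-rule — branch into T p  //  T not q.
              branch 2.1.1.1 (add T p):
                ○ open, literals {p=1}.
              branch 2.1.1.2 (add T not q):
                ○ open, literals {q=0}.
          branch 2.1.2 (add T ((q or (not t or r)) implies not s)):
            T ((q or (not t or r)) implies not s): β-rule — branch into F (q or (not t or r))  //  T not s.
              branch 2.1.2.1 (add F (q or (not t or r))):
                F (q or (not t or r)): α-rule — add F q, F (not t or r).
                F (not t or r): α-rule — add F not t, F r.
                ○ open, literals {q=0, r=0, t=1}.
              branch 2.1.2.2 (add T not s):
                ○ open, literals {s=0}.
      branch 2.2 (add T r):
        ○ open, literals {r=1}.
1 branch closed, 6 open.
Each open branch fixes some atoms; the unmentioned ones are free. Counting distinct full assignments: branch {p=0, q=1, t=0} (r, s) contributes 4 new; branch {p=1} (r, s, q, t) contributes 16 new; branch {q=0} (r, s, t, p) contributes 8 new; branch {q=0, r=0, t=1} (s, p) contributes 0 new; branch {s=0} (r, q, t, p) contributes 2 new; branch {r=1} (s, q, t, p) contributes 1 new. Total: 31.

31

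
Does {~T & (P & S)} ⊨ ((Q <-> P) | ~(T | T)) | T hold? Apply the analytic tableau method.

Initial set: {(~T & (P & S)); ~(((Q <-> P) | ~(T | T)) | T)}.
(~T & (P & S)): α-rule — add ~T, (P & S).
~(((Q <-> P) | ~(T | T)) | T): α-rule — add ~((Q <-> P) | ~(T | T)), ~T.
(P & S): α-rule — add P, S.
~((Q <-> P) | ~(T | T)): α-rule — add ~(Q <-> P), ~~(T | T).
~(Q <-> P): β-rule — branch into Q, ~P  //  ~Q, P.
  branch 1 (add Q, ~P):
    × closes — contains both P and ~P.
  branch 2 (add ~Q, P):
    ~~(T | T): β-rule — branch into T  //  T.
      branch 2.1 (add T):
        × closes — contains both T and ~T.
      branch 2.2 (add T):
        × closes — contains both T and ~T.
All 3 branches close.
Every branch closed, so the premises entail the conclusion.

Yes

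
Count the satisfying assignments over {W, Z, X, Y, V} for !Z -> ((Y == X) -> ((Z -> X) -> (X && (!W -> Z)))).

Initial set: {(!Z -> ((Y == X) -> ((Z -> X) -> (X && (!W -> Z)))))}.
(!Z -> ((Y == X) -> ((Z -> X) -> (X && (!W -> Z))))): β-rule — branch into !!Z  //  ((Y == X) -> ((Z -> X) -> (X && (!W -> Z)))).
  branch 1 (add !!Z):
    ○ open, literals {Z=true}.
  branch 2 (add ((Y == X) -> ((Z -> X) -> (X && (!W -> Z))))):
    ((Y == X) -> ((Z -> X) -> (X && (!W -> Z)))): β-rule — branch into !(Y == X)  //  ((Z -> X) -> (X && (!W -> Z))).
      branch 2.1 (add !(Y == X)):
        !(Y == X): β-rule — branch into Y, !X  //  !Y, X.
          branch 2.1.1 (add Y, !X):
            ○ open, literals {X=false, Y=true}.
          branch 2.1.2 (add !Y, X):
            ○ open, literals {X=true, Y=false}.
      branch 2.2 (add ((Z -> X) -> (X && (!W -> Z)))):
        ((Z -> X) -> (X && (!W -> Z))): β-rule — branch into !(Z -> X)  //  (X && (!W -> Z)).
          branch 2.2.1 (add !(Z -> X)):
            !(Z -> X): α-rule — add Z, !X.
            ○ open, literals {X=false, Z=true}.
          branch 2.2.2 (add (X && (!W -> Z))):
            (X && (!W -> Z)): α-rule — add X, (!W -> Z).
            (!W -> Z): β-rule — branch into !!W  //  Z.
              branch 2.2.2.1 (add !!W):
                ○ open, literals {W=true, X=true}.
              branch 2.2.2.2 (add Z):
                ○ open, literals {X=true, Z=true}.
0 branches closed, 6 open.
Each open branch fixes some atoms; the unmentioned ones are free. Counting distinct full assignments: branch {Z=true} (W, X, Y, V) contributes 16 new; branch {X=false, Y=true} (W, Z, V) contributes 4 new; branch {X=true, Y=false} (W, Z, V) contributes 4 new; branch {X=false, Z=true} (W, Y, V) contributes 0 new; branch {W=true, X=true} (Z, Y, V) contributes 2 new; branch {X=true, Z=true} (W, Y, V) contributes 0 new. Total: 26.

26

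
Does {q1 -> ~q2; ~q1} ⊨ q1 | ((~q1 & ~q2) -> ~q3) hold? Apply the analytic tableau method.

Initial set: {(q1 -> ~q2); ~q1; ~(q1 | ((~q1 & ~q2) -> ~q3))}.
~(q1 | ((~q1 & ~q2) -> ~q3)): α-rule — add ~q1, ~((~q1 & ~q2) -> ~q3).
~((~q1 & ~q2) -> ~q3): α-rule — add (~q1 & ~q2), ~~q3.
(~q1 & ~q2): α-rule — add ~q1, ~q2.
(q1 -> ~q2): β-rule — branch into ~q1  //  ~q2.
  branch 1 (add ~q1):
    ○ open, literals {q1=0, q2=0, q3=1}.
  branch 2 (add ~q2):
    ○ open, literals {q1=0, q2=0, q3=1}.
0 branches closed, 2 open.
An open branch gives a countermodel: q1=0, q2=0, q3=1 (unmentioned atoms arbitrary); the premises hold there but the conclusion fails.

No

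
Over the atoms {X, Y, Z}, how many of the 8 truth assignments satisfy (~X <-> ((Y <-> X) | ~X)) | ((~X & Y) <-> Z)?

7

Initial set: {((~X <-> ((Y <-> X) | ~X)) | ((~X & Y) <-> Z))}.
((~X <-> ((Y <-> X) | ~X)) | ((~X & Y) <-> Z)): β-rule — branch into (~X <-> ((Y <-> X) | ~X))  //  ((~X & Y) <-> Z).
  branch 1 (add (~X <-> ((Y <-> X) | ~X))):
    (~X <-> ((Y <-> X) | ~X)): β-rule — branch into ~X, ((Y <-> X) | ~X)  //  ~~X, ~((Y <-> X) | ~X).
      branch 1.1 (add ~X, ((Y <-> X) | ~X)):
        ((Y <-> X) | ~X): β-rule — branch into (Y <-> X)  //  ~X.
          branch 1.1.1 (add (Y <-> X)):
            (Y <-> X): β-rule — branch into Y, X  //  ~Y, ~X.
              branch 1.1.1.1 (add Y, X):
                × closes — contains both X and ~X.
              branch 1.1.1.2 (add ~Y, ~X):
                ○ open, literals {X=false, Y=false}.
          branch 1.1.2 (add ~X):
            ○ open, literals {X=false}.
      branch 1.2 (add ~~X, ~((Y <-> X) | ~X)):
        ~((Y <-> X) | ~X): α-rule — add ~(Y <-> X), ~~X.
        ~(Y <-> X): β-rule — branch into Y, ~X  //  ~Y, X.
          branch 1.2.1 (add Y, ~X):
            × closes — contains both X and ~X.
          branch 1.2.2 (add ~Y, X):
            ○ open, literals {X=true, Y=false}.
  branch 2 (add ((~X & Y) <-> Z)):
    ((~X & Y) <-> Z): β-rule — branch into (~X & Y), Z  //  ~(~X & Y), ~Z.
      branch 2.1 (add (~X & Y), Z):
        (~X & Y): α-rule — add ~X, Y.
        ○ open, literals {X=false, Y=true, Z=true}.
      branch 2.2 (add ~(~X & Y), ~Z):
        ~(~X & Y): β-rule — branch into ~~X  //  ~Y.
          branch 2.2.1 (add ~~X):
            ○ open, literals {X=true, Z=false}.
          branch 2.2.2 (add ~Y):
            ○ open, literals {Y=false, Z=false}.
2 branches closed, 6 open.
Each open branch fixes some atoms; the unmentioned ones are free. Counting distinct full assignments: branch {X=false, Y=false} (Z) contributes 2 new; branch {X=false} (Y, Z) contributes 2 new; branch {X=true, Y=false} (Z) contributes 2 new; branch {X=false, Y=true, Z=true} (none free) contributes 0 new; branch {X=true, Z=false} (Y) contributes 1 new; branch {Y=false, Z=false} (X) contributes 0 new. Total: 7.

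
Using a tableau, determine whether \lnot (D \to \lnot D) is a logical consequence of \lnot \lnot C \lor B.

No

Initial set: {(\lnot \lnot C \lor B); \lnot \lnot (D \to \lnot D)}.
(\lnot \lnot C \lor B): β-rule — branch into \lnot \lnot C  //  B.
  branch 1 (add \lnot \lnot C):
    \lnot \lnot C: drop double negation, giving C.
    \lnot \lnot (D \to \lnot D): β-rule — branch into \lnot D  //  \lnot D.
      branch 1.1 (add \lnot D):
        ○ open, literals {C=1, D=0}.
      branch 1.2 (add \lnot D):
        ○ open, literals {C=1, D=0}.
  branch 2 (add B):
    \lnot \lnot (D \to \lnot D): β-rule — branch into \lnot D  //  \lnot D.
      branch 2.1 (add \lnot D):
        ○ open, literals {B=1, D=0}.
      branch 2.2 (add \lnot D):
        ○ open, literals {B=1, D=0}.
0 branches closed, 4 open.
An open branch gives a countermodel: C=1, D=0 (unmentioned atoms arbitrary); the premises hold there but the conclusion fails.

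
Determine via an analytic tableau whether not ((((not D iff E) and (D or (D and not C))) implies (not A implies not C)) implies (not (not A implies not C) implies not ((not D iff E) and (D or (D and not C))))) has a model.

Unsatisfiable

Initial set: {T not ((((not D iff E) and (D or (D and not C))) implies (not A implies not C)) implies (not (not A implies not C) implies not ((not D iff E) and (D or (D and not C)))))}.
T not ((((not D iff E) and (D or (D and not C))) implies (not A implies not C)) implies (not (not A implies not C) implies not ((not D iff E) and (D or (D and not C))))): α-rule — add T (((not D iff E) and (D or (D and not C))) implies (not A implies not C)), F (not (not A implies not C) implies not ((not D iff E) and (D or (D and not C)))).
F (not (not A implies not C) implies not ((not D iff E) and (D or (D and not C)))): α-rule — add T not (not A implies not C), F not ((not D iff E) and (D or (D and not C))).
T not (not A implies not C): α-rule — add T not A, F not C.
F not ((not D iff E) and (D or (D and not C))): α-rule — add T (not D iff E), T (D or (D and not C)).
T (((not D iff E) and (D or (D and not C))) implies (not A implies not C)): β-rule — branch into F ((not D iff E) and (D or (D and not C)))  //  T (not A implies not C).
  branch 1 (add F ((not D iff E) and (D or (D and not C)))):
    T (not D iff E): β-rule — branch into T not D, T E  //  F not D, F E.
      branch 1.1 (add T not D, T E):
        T (D or (D and not C)): β-rule — branch into T D  //  T (D and not C).
          branch 1.1.1 (add T D):
            × closes — contains both D and not D.
          branch 1.1.2 (add T (D and not C)):
            T (D and not C): α-rule — add T D, T not C.
            × closes — contains both D and not D.
      branch 1.2 (add F not D, F E):
        T (D or (D and not C)): β-rule — branch into T D  //  T (D and not C).
          branch 1.2.1 (add T D):
            F ((not D iff E) and (D or (D and not C))): β-rule — branch into F (not D iff E)  //  F (D or (D and not C)).
              branch 1.2.1.1 (add F (not D iff E)):
                F (not D iff E): β-rule — branch into T not D, F E  //  F not D, T E.
                  branch 1.2.1.1.1 (add T not D, F E):
                    × closes — contains both D and not D.
                  branch 1.2.1.1.2 (add F not D, T E):
                    × closes — contains both E and not E.
              branch 1.2.1.2 (add F (D or (D and not C))):
                F (D or (D and not C)): α-rule — add F D, F (D and not C).
                × closes — contains both D and not D.
          branch 1.2.2 (add T (D and not C)):
            T (D and not C): α-rule — add T D, T not C.
            × closes — contains both C and not C.
  branch 2 (add T (not A implies not C)):
    T (not D iff E): β-rule — branch into T not D, T E  //  F not D, F E.
      branch 2.1 (add T not D, T E):
        T (D or (D and not C)): β-rule — branch into T D  //  T (D and not C).
          branch 2.1.1 (add T D):
            × closes — contains both D and not D.
          branch 2.1.2 (add T (D and not C)):
            T (D and not C): α-rule — add T D, T not C.
            × closes — contains both D and not D.
      branch 2.2 (add F not D, F E):
        T (D or (D and not C)): β-rule — branch into T D  //  T (D and not C).
          branch 2.2.1 (add T D):
            T (not A implies not C): β-rule — branch into F not A  //  T not C.
              branch 2.2.1.1 (add F not A):
                × closes — contains both A and not A.
              branch 2.2.1.2 (add T not C):
                × closes — contains both C and not C.
          branch 2.2.2 (add T (D and not C)):
            T (D and not C): α-rule — add T D, T not C.
            × closes — contains both C and not C.
All 11 branches close.
Every branch closed; the formula is unsatisfiable.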